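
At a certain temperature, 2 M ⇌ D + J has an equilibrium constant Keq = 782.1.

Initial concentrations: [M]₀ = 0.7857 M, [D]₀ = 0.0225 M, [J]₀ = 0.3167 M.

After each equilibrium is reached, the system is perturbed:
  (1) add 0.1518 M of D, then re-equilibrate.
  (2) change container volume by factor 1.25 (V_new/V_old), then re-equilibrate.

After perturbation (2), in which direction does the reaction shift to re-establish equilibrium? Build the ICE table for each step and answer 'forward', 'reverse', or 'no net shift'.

Q₀ = 0.01154 vs Keq = 782.1 ⇒ Q<K, forward
Step 1:
                   M          D          J
  Initial     0.7857     0.0225     0.3167
  Change     -0.7666     0.3833     0.3833
  Equil      0.01906     0.4058        0.7
  solve Keq expr → x = 0.3833; check Q = 782.1
Then add 0.1518 M of D.
Step 2:
                   M          D          J
  Initial    0.01906     0.5576        0.7
  Change    0.003224  -0.001612  -0.001612
  Equil      0.02228      0.556     0.6984
  solve Keq expr → x = -0.001612; check Q = 782.1
Then change container volume by factor 1.25 (V_new/V_old).
Step 3:
                   M          D          J
  Initial    0.01783     0.4448     0.5587
  Change           0          0          0
  Equil      0.01783     0.4448     0.5587
  solve Keq expr → x = 0; check Q = 782.1

Direction: no net shift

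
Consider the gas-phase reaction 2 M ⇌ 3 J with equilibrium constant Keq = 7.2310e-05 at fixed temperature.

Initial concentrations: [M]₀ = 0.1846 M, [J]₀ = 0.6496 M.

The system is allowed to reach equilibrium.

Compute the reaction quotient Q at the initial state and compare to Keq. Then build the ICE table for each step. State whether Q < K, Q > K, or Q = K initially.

Q₀ = 8.044; Q > K (proceeds reverse)

Q₀ = 8.044 vs Keq = 7.2310e-05 ⇒ Q>K, reverse
Step 1:
                  M         J
  init       0.1846    0.6496
  Δ          0.4134     -0.62
  eq          0.598   0.02957
  solve Keq expr → x = -0.2067; check Q = 7.2310e-05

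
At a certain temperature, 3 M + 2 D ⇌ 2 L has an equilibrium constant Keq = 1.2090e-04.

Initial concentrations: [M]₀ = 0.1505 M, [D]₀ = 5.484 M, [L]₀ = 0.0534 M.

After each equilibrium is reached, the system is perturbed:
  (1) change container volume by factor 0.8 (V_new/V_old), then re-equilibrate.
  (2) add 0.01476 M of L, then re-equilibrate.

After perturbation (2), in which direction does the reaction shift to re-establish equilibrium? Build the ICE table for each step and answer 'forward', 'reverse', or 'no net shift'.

Q₀ = 0.02781 vs Keq = 1.2090e-04 ⇒ Q>K, reverse
Step 1:
                  M         D         L
  init       0.1505     5.484    0.0534
  Δ         0.07061   0.04708  -0.04708
  eq         0.2211     5.531  0.006323
  solve Keq expr → x = -0.02354; check Q = 1.2090e-04
Then change container volume by factor 0.8 (V_new/V_old).
Step 2:
                  M         D         L
  init       0.2764     6.914  0.007904
  Δ        -0.00432  -0.00288   0.00288
  eq         0.2721     6.911   0.01078
  solve Keq expr → x = 0.00144; check Q = 1.2090e-04
Then add 0.01476 M of L.
Step 3:
                  M         D         L
  init       0.2721     6.911   0.02554
  Δ         0.02026   0.01351  -0.01351
  eq         0.2923     6.924   0.01203
  solve Keq expr → x = -0.006755; check Q = 1.2090e-04

Direction: reverse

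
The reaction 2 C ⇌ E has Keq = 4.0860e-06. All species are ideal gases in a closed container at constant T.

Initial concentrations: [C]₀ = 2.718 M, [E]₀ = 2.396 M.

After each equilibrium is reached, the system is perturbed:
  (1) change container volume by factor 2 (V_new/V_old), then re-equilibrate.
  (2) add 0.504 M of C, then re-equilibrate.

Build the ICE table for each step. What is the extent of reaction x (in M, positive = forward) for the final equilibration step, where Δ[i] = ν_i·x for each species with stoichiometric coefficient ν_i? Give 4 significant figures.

Q₀ = 0.3243 vs Keq = 4.0860e-06 ⇒ Q>K, reverse
Step 1:
                   C          E
  Initial      2.718      2.396
  Change       4.792     -2.396
  Equil         7.51 2.3042e-04
  solve Keq expr → x = -2.396; check Q = 4.0860e-06
Then change container volume by factor 2 (V_new/V_old).
Step 2:
                   C          E
  Initial      3.755 1.1521e-04
  Change  1.1520e-04 -5.7602e-05
  Equil        3.755 5.7609e-05
  solve Keq expr → x = -5.7602e-05; check Q = 4.0860e-06
Then add 0.504 M of C.
Step 3:
                   C          E
  Initial      4.259 5.7609e-05
  Change  -3.3004e-05 1.6502e-05
  Equil        4.259 7.4111e-05
  solve Keq expr → x = 1.6502e-05; check Q = 4.0860e-06

x = 1.6502e-05 M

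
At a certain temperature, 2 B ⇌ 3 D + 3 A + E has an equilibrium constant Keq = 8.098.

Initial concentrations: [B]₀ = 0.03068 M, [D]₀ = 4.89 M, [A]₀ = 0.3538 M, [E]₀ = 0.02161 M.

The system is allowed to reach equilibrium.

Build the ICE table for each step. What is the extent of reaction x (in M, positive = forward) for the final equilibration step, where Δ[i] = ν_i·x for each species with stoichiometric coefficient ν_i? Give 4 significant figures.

Q₀ = 118.9 vs Keq = 8.098 ⇒ Q>K, reverse
Step 1:
                   B          D          A          E
  Initial    0.03068       4.89     0.3538    0.02161
  Change     0.02748   -0.04122   -0.04122   -0.01374
  Equil      0.05816      4.849     0.3126   0.007869
  solve Keq expr → x = -0.01374; check Q = 8.098

x = -0.01374 M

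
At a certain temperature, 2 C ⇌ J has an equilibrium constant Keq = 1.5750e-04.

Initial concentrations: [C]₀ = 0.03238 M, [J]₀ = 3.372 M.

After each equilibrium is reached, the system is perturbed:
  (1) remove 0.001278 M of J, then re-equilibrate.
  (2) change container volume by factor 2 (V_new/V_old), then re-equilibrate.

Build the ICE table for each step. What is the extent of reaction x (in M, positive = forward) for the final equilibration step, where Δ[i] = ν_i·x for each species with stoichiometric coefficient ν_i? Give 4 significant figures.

x = -0.001795 M

Q₀ = 3216 vs Keq = 1.5750e-04 ⇒ Q>K, reverse
Step 1:
                    C           J
  Initial     0.03238       3.372
  Change         6.73      -3.365
  Equil         6.762    0.007202
  solve Keq expr → x = -3.365; check Q = 1.5750e-04
Then remove 0.001278 M of J.
Step 2:
                    C           J
  Initial       6.762    0.005924
  Change    -0.002545    0.001273
  Equil         6.759    0.007196
  solve Keq expr → x = 0.001273; check Q = 1.5750e-04
Then change container volume by factor 2 (V_new/V_old).
Step 3:
                    C           J
  Initial        3.38    0.003598
  Change      0.00359   -0.001795
  Equil         3.383    0.001803
  solve Keq expr → x = -0.001795; check Q = 1.5750e-04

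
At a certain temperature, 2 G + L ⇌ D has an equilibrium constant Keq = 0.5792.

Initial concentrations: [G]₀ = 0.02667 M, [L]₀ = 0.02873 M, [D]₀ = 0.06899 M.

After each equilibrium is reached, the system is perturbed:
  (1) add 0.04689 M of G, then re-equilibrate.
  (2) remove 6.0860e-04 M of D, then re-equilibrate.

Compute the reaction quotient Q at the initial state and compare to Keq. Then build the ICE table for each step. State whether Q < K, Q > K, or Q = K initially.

Q₀ = 3376; Q > K (proceeds reverse)

Q₀ = 3376 vs Keq = 0.5792 ⇒ Q>K, reverse
Step 1:
                  G         L         D
  Initial   0.02667   0.02873   0.06899
  Change     0.1351   0.06753  -0.06753
  Equil      0.1617   0.09626  0.001458
  solve Keq expr → x = -0.06753; check Q = 0.5792
Then add 0.04689 M of G.
Step 2:
                  G         L         D
  Initial    0.2086   0.09626  0.001458
  Change  -0.001808 -9.0397e-04 9.0397e-04
  Equil      0.2068   0.09536  0.002362
  solve Keq expr → x = 9.0397e-04; check Q = 0.5792
Then remove 6.0860e-04 M of D.
Step 3:
                  G         L         D
  Initial    0.2068   0.09536  0.001754
  Change  -0.001137 -5.6875e-04 5.6875e-04
  Equil      0.2057   0.09479  0.002323
  solve Keq expr → x = 5.6875e-04; check Q = 0.5792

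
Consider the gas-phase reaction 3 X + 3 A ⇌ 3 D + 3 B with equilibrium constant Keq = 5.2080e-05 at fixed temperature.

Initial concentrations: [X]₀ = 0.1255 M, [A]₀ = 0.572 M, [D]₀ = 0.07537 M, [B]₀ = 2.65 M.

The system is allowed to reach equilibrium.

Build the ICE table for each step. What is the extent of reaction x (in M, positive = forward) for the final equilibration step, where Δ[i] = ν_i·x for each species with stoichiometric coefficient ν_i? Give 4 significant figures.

x = -0.0245 M

Q₀ = 21.54 vs Keq = 5.2080e-05 ⇒ Q>K, reverse
Step 1:
                    X           A           D           B
  I            0.1255       0.572     0.07537        2.65
  C           0.07351     0.07351    -0.07351    -0.07351
  E             0.199      0.6455    0.001862       2.576
  solve Keq expr → x = -0.0245; check Q = 5.2080e-05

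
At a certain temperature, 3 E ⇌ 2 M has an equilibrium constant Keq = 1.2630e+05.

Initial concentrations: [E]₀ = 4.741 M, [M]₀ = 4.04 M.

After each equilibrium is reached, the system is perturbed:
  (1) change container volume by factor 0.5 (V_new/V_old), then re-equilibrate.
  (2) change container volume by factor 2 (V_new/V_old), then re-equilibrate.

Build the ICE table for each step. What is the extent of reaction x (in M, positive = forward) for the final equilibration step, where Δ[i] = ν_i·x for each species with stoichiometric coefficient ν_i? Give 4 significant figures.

x = -0.005069 M

Q₀ = 0.1532 vs Keq = 1.2630e+05 ⇒ Q<K, forward
Step 1:
                   E          M
  I            4.741       4.04
  C           -4.667      3.111
  E          0.07398      7.151
  solve Keq expr → x = 1.556; check Q = 1.2630e+05
Then change container volume by factor 0.5 (V_new/V_old).
Step 2:
                   E          M
  I            0.148       14.3
  C         -0.03041    0.02028
  E           0.1175      14.32
  solve Keq expr → x = 0.01014; check Q = 1.2630e+05
Then change container volume by factor 2 (V_new/V_old).
Step 3:
                   E          M
  I          0.05877      7.161
  C          0.01521   -0.01014
  E          0.07398      7.151
  solve Keq expr → x = -0.005069; check Q = 1.2630e+05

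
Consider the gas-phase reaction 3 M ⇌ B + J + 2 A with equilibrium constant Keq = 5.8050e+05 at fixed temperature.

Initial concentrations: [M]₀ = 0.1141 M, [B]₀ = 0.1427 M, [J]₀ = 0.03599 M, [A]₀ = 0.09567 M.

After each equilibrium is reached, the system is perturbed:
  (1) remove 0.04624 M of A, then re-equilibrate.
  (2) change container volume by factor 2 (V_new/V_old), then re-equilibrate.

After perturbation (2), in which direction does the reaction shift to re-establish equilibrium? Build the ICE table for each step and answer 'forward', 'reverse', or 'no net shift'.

Direction: forward

Q₀ = 0.03164 vs Keq = 5.8050e+05 ⇒ Q<K, forward
Step 1:
                    M           B           J           A
  I            0.1141      0.1427     0.03599     0.09567
  C           -0.1132     0.03774     0.03774     0.07548
  E        8.7563e-04      0.1804     0.07373      0.1712
  solve Keq expr → x = 0.03774; check Q = 5.8049e+05
Then remove 0.04624 M of A.
Step 2:
                    M           B           J           A
  I        8.7563e-04      0.1804     0.07373      0.1249
  C       -1.6517e-04  5.5055e-05  5.5055e-05  1.1011e-04
  E        7.1046e-04      0.1805     0.07379       0.125
  solve Keq expr → x = 5.5055e-05; check Q = 5.8050e+05
Then change container volume by factor 2 (V_new/V_old).
Step 3:
                    M           B           J           A
  I        3.5523e-04     0.09025     0.03689     0.06251
  C       -7.3050e-05  2.4350e-05  2.4350e-05  4.8700e-05
  E        2.8218e-04     0.09027     0.03692     0.06256
  solve Keq expr → x = 2.4350e-05; check Q = 5.8050e+05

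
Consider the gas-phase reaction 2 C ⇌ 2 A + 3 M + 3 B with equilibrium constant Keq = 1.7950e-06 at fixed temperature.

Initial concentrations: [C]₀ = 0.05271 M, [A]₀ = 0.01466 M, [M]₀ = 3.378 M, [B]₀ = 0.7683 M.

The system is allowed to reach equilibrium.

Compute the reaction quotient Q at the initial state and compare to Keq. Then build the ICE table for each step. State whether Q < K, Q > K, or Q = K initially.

Q₀ = 1.352 vs Keq = 1.7950e-06 ⇒ Q>K, reverse
Step 1:
                    C           A           M           B
  I           0.05271     0.01466       3.378      0.7683
  C           0.01464    -0.01464    -0.02196    -0.02196
  E           0.06735  2.2762e-05       3.356      0.7463
  solve Keq expr → x = -0.007319; check Q = 1.7950e-06

Q₀ = 1.352; Q > K (proceeds reverse)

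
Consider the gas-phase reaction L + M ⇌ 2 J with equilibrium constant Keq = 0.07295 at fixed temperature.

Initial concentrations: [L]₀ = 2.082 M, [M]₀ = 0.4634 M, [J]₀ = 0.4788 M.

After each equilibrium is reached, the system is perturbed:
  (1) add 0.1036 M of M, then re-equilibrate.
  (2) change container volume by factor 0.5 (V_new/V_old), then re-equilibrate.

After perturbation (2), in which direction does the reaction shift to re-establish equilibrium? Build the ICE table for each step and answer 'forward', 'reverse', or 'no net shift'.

Q₀ = 0.2376 vs Keq = 0.07295 ⇒ Q>K, reverse
Step 1:
                  L         M         J
  Initial     2.082    0.4634    0.4788
  Change    0.09115   0.09115   -0.1823
  Equil       2.173    0.5545    0.2965
  solve Keq expr → x = -0.09115; check Q = 0.07295
Then add 0.1036 M of M.
Step 2:
                  L         M         J
  Initial     2.173    0.6581    0.2965
  Change   -0.01143  -0.01143   0.02285
  Equil       2.162    0.6467    0.3194
  solve Keq expr → x = 0.01143; check Q = 0.07295
Then change container volume by factor 0.5 (V_new/V_old).
Step 3:
                  L         M         J
  Initial     4.323     1.293    0.6387
  Change          0         0         0
  Equil       4.323     1.293    0.6387
  solve Keq expr → x = 0; check Q = 0.07295

Direction: no net shift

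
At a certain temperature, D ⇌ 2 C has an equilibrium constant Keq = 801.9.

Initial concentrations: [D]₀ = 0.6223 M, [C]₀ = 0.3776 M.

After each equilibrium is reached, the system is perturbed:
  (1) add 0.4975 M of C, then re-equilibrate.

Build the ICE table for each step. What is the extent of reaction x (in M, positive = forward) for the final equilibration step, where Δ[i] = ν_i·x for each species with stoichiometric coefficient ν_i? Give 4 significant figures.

Q₀ = 0.2291 vs Keq = 801.9 ⇒ Q<K, forward
Step 1:
                    D           C
  Initial      0.6223      0.3776
  Change       -0.619       1.238
  Equil      0.003255       1.616
  solve Keq expr → x = 0.619; check Q = 801.9
Then add 0.4975 M of C.
Step 2:
                    D           C
  Initial    0.003255       2.113
  Change     0.002289   -0.004579
  Equil      0.005545       2.109
  solve Keq expr → x = -0.002289; check Q = 801.9

x = -0.002289 M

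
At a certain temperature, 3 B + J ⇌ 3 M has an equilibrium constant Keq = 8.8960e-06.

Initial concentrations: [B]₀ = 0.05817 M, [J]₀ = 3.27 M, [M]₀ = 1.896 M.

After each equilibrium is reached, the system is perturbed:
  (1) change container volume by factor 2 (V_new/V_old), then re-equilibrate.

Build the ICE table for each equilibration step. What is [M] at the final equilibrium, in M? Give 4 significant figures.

Q₀ = 1.0589e+04 vs Keq = 8.8960e-06 ⇒ Q>K, reverse
Step 1:
                    B           J           M
  init        0.05817        3.27       1.896
  Δ             1.834      0.6115      -1.834
  eq            1.893       3.881     0.06163
  solve Keq expr → x = -0.6115; check Q = 8.8960e-06
Then change container volume by factor 2 (V_new/V_old).
Step 2:
                    B           J           M
  init         0.9463       1.941     0.03081
  Δ          0.006188    0.002063   -0.006188
  eq           0.9525       1.943     0.02463
  solve Keq expr → x = -0.002063; check Q = 8.8960e-06

[M]_eq = 0.02463 M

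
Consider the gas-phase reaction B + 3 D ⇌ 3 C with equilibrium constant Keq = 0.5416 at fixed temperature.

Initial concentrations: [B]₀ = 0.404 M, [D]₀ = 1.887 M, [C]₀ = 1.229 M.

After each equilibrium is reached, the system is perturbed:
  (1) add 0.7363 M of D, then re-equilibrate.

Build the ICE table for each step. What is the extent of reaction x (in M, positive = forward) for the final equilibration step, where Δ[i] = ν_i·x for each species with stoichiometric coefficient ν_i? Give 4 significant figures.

x = 0.07374 M

Q₀ = 0.6838 vs Keq = 0.5416 ⇒ Q>K, reverse
Step 1:
                    B           D           C
  Initial       0.404       1.887       1.229
  Change      0.01597      0.0479     -0.0479
  Equil          0.42       1.935       1.181
  solve Keq expr → x = -0.01597; check Q = 0.5416
Then add 0.7363 M of D.
Step 2:
                    B           D           C
  Initial        0.42       2.671       1.181
  Change     -0.07374     -0.2212      0.2212
  Equil        0.3462        2.45       1.402
  solve Keq expr → x = 0.07374; check Q = 0.5416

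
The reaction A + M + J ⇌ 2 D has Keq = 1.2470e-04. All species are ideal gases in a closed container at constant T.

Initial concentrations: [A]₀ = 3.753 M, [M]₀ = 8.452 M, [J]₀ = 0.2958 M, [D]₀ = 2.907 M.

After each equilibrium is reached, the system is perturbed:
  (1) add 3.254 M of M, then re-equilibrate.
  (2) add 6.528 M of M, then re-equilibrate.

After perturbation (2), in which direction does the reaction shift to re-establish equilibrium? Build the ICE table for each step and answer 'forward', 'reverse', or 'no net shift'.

Direction: forward

Q₀ = 0.9006 vs Keq = 1.2470e-04 ⇒ Q>K, reverse
Step 1:
                    A           M           J           D
  Initial       3.753       8.452      0.2958       2.907
  Change        1.402       1.402       1.402      -2.803
  Equil         5.155       9.854       1.697      0.1037
  solve Keq expr → x = -1.402; check Q = 1.2470e-04
Then add 3.254 M of M.
Step 2:
                    A           M           J           D
  Initial       5.155       13.11       1.697      0.1037
  Change    -0.007752   -0.007752   -0.007752      0.0155
  Equil         5.147        13.1        1.69      0.1192
  solve Keq expr → x = 0.007752; check Q = 1.2470e-04
Then add 6.528 M of M.
Step 3:
                    A           M           J           D
  Initial       5.147       19.63        1.69      0.1192
  Change     -0.01296    -0.01296    -0.01296     0.02591
  Equil         5.134       19.61       1.677      0.1451
  solve Keq expr → x = 0.01296; check Q = 1.2470e-04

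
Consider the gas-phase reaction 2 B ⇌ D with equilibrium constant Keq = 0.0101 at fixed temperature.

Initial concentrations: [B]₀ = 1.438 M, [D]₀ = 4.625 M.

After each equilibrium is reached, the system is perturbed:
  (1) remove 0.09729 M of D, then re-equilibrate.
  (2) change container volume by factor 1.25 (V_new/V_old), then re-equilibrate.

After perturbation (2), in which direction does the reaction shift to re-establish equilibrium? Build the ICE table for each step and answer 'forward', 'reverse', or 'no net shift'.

Q₀ = 2.237 vs Keq = 0.0101 ⇒ Q>K, reverse
Step 1:
                    B           D
  I             1.438       4.625
  C               7.6        -3.8
  E             9.038       0.825
  solve Keq expr → x = -3.8; check Q = 0.0101
Then remove 0.09729 M of D.
Step 2:
                    B           D
  I             9.038      0.7277
  C           -0.1428     0.07142
  E             8.895      0.7991
  solve Keq expr → x = 0.07142; check Q = 0.0101
Then change container volume by factor 1.25 (V_new/V_old).
Step 3:
                    B           D
  I             7.116      0.6393
  C             0.198      -0.099
  E             7.314      0.5403
  solve Keq expr → x = -0.099; check Q = 0.0101

Direction: reverse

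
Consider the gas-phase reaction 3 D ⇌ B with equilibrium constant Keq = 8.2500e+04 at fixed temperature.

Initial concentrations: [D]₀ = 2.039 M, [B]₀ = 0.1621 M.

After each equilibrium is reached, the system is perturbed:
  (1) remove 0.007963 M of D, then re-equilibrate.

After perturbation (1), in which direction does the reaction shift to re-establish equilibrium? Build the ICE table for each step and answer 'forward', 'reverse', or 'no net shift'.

Q₀ = 0.01912 vs Keq = 8.2500e+04 ⇒ Q<K, forward
Step 1:
                    D           B
  Initial       2.039      0.1621
  Change       -2.017      0.6725
  Equil       0.02163      0.8346
  solve Keq expr → x = 0.6725; check Q = 8.2500e+04
Then remove 0.007963 M of D.
Step 2:
                    D           B
  Initial     0.01366      0.8346
  Change      0.00794   -0.002647
  Equil        0.0216      0.8319
  solve Keq expr → x = -0.002647; check Q = 8.2500e+04

Direction: reverse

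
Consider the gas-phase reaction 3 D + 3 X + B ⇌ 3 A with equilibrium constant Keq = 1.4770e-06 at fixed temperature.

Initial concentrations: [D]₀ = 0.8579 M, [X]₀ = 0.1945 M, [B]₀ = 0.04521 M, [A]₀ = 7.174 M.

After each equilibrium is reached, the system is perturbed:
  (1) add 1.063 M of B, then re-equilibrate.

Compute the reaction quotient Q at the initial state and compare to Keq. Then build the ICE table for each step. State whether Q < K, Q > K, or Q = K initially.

Q₀ = 1.7578e+06; Q > K (proceeds reverse)

Q₀ = 1.7578e+06 vs Keq = 1.4770e-06 ⇒ Q>K, reverse
Step 1:
                    D           X           B           A
  Initial      0.8579      0.1945     0.04521       7.174
  Change        6.454       6.454       2.151      -6.454
  Equil         7.312       6.649       2.197      0.7197
  solve Keq expr → x = -2.151; check Q = 1.4770e-06
Then add 1.063 M of B.
Step 2:
                    D           X           B           A
  Initial       7.312       6.649        3.26      0.7197
  Change      -0.0802     -0.0802    -0.02673      0.0802
  Equil         7.232       6.569       3.233      0.7999
  solve Keq expr → x = 0.02673; check Q = 1.4770e-06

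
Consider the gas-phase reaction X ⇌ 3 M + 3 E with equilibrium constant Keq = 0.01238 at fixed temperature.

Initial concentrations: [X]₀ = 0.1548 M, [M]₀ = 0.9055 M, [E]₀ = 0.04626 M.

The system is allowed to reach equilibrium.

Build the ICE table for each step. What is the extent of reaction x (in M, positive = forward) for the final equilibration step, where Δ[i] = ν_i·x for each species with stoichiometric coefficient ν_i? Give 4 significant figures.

x = 0.02451 M

Q₀ = 4.7480e-04 vs Keq = 0.01238 ⇒ Q<K, forward
Step 1:
                   X          M          E
  init        0.1548     0.9055    0.04626
  Δ         -0.02451    0.07353    0.07353
  eq          0.1303      0.979     0.1198
  solve Keq expr → x = 0.02451; check Q = 0.01238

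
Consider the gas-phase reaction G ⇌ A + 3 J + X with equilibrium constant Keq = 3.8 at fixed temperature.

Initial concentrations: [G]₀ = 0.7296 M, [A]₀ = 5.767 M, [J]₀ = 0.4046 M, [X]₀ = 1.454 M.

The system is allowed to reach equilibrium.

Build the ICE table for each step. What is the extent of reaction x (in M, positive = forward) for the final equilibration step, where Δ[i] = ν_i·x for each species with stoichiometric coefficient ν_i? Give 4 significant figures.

Q₀ = 0.7612 vs Keq = 3.8 ⇒ Q<K, forward
Step 1:
                   G          A          J          X
  I           0.7296      5.767     0.4046      1.454
  C         -0.08167    0.08167      0.245    0.08167
  E           0.6479      5.849     0.6496      1.536
  solve Keq expr → x = 0.08167; check Q = 3.8

x = 0.08167 M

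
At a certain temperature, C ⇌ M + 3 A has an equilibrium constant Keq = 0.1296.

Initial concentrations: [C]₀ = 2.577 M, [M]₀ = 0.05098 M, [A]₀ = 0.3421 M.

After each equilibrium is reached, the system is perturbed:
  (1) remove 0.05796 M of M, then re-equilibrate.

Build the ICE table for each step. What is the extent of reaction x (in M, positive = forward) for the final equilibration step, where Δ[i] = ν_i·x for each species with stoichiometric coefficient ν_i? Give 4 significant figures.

Q₀ = 7.9204e-04 vs Keq = 0.1296 ⇒ Q<K, forward
Step 1:
                   C          M          A
  Initial      2.577    0.05098     0.3421
  Change     -0.2288     0.2288     0.6864
  Equil        2.348     0.2798      1.028
  solve Keq expr → x = 0.2288; check Q = 0.1296
Then remove 0.05796 M of M.
Step 2:
                   C          M          A
  Initial      2.348     0.2218      1.028
  Change    -0.01745    0.01745    0.05235
  Equil        2.331     0.2393      1.081
  solve Keq expr → x = 0.01745; check Q = 0.1296

x = 0.01745 M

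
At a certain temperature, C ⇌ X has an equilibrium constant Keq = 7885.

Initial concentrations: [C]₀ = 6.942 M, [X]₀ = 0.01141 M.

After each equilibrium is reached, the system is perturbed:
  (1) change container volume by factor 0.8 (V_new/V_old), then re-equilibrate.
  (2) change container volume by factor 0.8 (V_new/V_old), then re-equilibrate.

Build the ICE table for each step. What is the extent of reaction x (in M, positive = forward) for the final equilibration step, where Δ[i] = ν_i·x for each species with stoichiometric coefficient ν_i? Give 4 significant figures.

Q₀ = 0.001644 vs Keq = 7885 ⇒ Q<K, forward
Step 1:
                   C          X
  init         6.942    0.01141
  Δ           -6.941      6.941
  eq      8.8174e-04      6.953
  solve Keq expr → x = 6.941; check Q = 7885
Then change container volume by factor 0.8 (V_new/V_old).
Step 2:
                   C          X
  init      0.001102      8.691
  Δ                0          0
  eq        0.001102      8.691
  solve Keq expr → x = 0; check Q = 7885
Then change container volume by factor 0.8 (V_new/V_old).
Step 3:
                   C          X
  init      0.001378      10.86
  Δ                0          0
  eq        0.001378      10.86
  solve Keq expr → x = 0; check Q = 7885

x = 0 M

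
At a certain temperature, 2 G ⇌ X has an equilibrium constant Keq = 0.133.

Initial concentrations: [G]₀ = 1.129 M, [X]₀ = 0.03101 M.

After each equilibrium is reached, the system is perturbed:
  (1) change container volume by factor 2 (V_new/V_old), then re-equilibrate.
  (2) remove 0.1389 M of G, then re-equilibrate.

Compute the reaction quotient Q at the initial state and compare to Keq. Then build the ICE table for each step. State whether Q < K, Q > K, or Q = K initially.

Q₀ = 0.02433 vs Keq = 0.133 ⇒ Q<K, forward
Step 1:
                   G          X
  init         1.129    0.03101
  Δ          -0.1784    0.08918
  eq          0.9506     0.1202
  solve Keq expr → x = 0.08918; check Q = 0.133
Then change container volume by factor 2 (V_new/V_old).
Step 2:
                   G          X
  init        0.4753     0.0601
  Δ          0.04749   -0.02374
  eq          0.5228    0.03635
  solve Keq expr → x = -0.02374; check Q = 0.133
Then remove 0.1389 M of G.
Step 3:
                   G          X
  init        0.3839    0.03635
  Δ          0.02765   -0.01383
  eq          0.4116    0.02253
  solve Keq expr → x = -0.01383; check Q = 0.133

Q₀ = 0.02433; Q < K (proceeds forward)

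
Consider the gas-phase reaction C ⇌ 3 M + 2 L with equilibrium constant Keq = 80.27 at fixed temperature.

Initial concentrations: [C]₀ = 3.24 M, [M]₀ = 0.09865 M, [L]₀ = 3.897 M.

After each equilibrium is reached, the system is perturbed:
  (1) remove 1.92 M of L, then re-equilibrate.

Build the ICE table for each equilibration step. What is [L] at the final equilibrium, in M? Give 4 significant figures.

Q₀ = 0.0045 vs Keq = 80.27 ⇒ Q<K, forward
Step 1:
                  C         M         L
  Initial      3.24   0.09865     3.897
  Change    -0.6303     1.891     1.261
  Equil        2.61      1.99     5.158
  solve Keq expr → x = 0.6303; check Q = 80.27
Then remove 1.92 M of L.
Step 2:
                  C         M         L
  Initial      2.61      1.99     3.238
  Change     -0.166    0.4981    0.3321
  Equil       2.444     2.488      3.57
  solve Keq expr → x = 0.166; check Q = 80.27

[L]_eq = 3.57 M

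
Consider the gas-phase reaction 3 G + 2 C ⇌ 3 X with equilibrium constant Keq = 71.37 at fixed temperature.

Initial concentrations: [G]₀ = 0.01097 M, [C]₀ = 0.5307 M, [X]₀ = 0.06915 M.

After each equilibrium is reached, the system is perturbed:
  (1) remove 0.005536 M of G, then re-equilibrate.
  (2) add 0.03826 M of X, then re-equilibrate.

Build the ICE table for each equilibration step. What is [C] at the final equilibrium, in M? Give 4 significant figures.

[C]_eq = 0.547 M

Q₀ = 889.3 vs Keq = 71.37 ⇒ Q>K, reverse
Step 1:
                    G           C           X
  init        0.01097      0.5307     0.06915
  Δ           0.01044    0.006958    -0.01044
  eq          0.02141      0.5377     0.05871
  solve Keq expr → x = -0.003479; check Q = 71.37
Then remove 0.005536 M of G.
Step 2:
                    G           C           X
  init        0.01587      0.5377     0.05871
  Δ          0.004009    0.002672   -0.004009
  eq          0.01988      0.5403      0.0547
  solve Keq expr → x = -0.001336; check Q = 71.37
Then add 0.03826 M of X.
Step 3:
                    G           C           X
  init        0.01988      0.5403     0.09296
  Δ           0.01002    0.006678    -0.01002
  eq           0.0299       0.547     0.08295
  solve Keq expr → x = -0.003339; check Q = 71.37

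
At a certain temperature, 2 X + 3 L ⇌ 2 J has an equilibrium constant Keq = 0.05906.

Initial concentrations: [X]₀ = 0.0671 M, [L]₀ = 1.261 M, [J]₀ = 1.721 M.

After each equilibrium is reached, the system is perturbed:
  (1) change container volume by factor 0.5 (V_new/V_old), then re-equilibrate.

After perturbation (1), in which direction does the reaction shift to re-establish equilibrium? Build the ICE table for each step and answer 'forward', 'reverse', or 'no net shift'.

Q₀ = 328.1 vs Keq = 0.05906 ⇒ Q>K, reverse
Step 1:
                  X         L         J
  init       0.0671     1.261     1.721
  Δ          0.8395     1.259   -0.8395
  eq         0.9066      2.52    0.8815
  solve Keq expr → x = -0.4197; check Q = 0.05906
Then change container volume by factor 0.5 (V_new/V_old).
Step 2:
                  X         L         J
  init        1.813      5.04     1.763
  Δ         -0.6277   -0.9416    0.6277
  eq          1.185     4.099     2.391
  solve Keq expr → x = 0.3139; check Q = 0.05906

Direction: forward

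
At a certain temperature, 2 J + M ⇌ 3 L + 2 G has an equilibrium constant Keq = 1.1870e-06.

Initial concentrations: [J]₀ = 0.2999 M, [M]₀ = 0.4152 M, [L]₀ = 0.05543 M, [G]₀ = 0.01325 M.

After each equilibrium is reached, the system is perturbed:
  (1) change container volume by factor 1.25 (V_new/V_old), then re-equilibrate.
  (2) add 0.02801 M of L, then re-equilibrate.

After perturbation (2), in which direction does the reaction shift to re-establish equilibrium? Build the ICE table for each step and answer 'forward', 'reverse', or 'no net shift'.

Q₀ = 8.0067e-07 vs Keq = 1.1870e-06 ⇒ Q<K, forward
Step 1:
                    J           M           L           G
  I            0.2999      0.4152     0.05543     0.01325
  C         -0.001718 -8.5901e-04    0.002577    0.001718
  E            0.2982      0.4143     0.05801     0.01497
  solve Keq expr → x = 8.5901e-04; check Q = 1.1870e-06
Then change container volume by factor 1.25 (V_new/V_old).
Step 2:
                    J           M           L           G
  I            0.2385      0.3315     0.04641     0.01197
  C         -0.001714 -8.5691e-04    0.002571    0.001714
  E            0.2368      0.3306     0.04898     0.01369
  solve Keq expr → x = 8.5691e-04; check Q = 1.1870e-06
Then add 0.02801 M of L.
Step 3:
                    J           M           L           G
  I            0.2368      0.3306     0.07699     0.01369
  C          0.005294    0.002647   -0.007942   -0.005294
  E            0.2421      0.3333     0.06904    0.008394
  solve Keq expr → x = -0.002647; check Q = 1.1870e-06

Direction: reverse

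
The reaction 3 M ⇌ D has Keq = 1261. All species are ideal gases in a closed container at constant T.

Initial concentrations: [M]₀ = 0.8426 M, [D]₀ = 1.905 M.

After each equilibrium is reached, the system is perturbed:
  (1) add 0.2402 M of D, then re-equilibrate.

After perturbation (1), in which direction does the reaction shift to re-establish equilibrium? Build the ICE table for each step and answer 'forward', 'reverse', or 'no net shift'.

Q₀ = 3.184 vs Keq = 1261 ⇒ Q<K, forward
Step 1:
                   M          D
  I           0.8426      1.905
  C          -0.7232     0.2411
  E           0.1194      2.146
  solve Keq expr → x = 0.2411; check Q = 1261
Then add 0.2402 M of D.
Step 2:
                   M          D
  I           0.1194      2.386
  C         0.004273  -0.001424
  E           0.1237      2.385
  solve Keq expr → x = -0.001424; check Q = 1261

Direction: reverse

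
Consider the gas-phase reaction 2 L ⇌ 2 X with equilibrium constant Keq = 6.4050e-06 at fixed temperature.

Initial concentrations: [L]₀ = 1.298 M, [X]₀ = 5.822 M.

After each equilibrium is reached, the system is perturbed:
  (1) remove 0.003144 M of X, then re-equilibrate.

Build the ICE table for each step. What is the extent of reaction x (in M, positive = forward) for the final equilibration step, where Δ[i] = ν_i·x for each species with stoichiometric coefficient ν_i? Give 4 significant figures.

Q₀ = 20.12 vs Keq = 6.4050e-06 ⇒ Q>K, reverse
Step 1:
                   L          X
  I            1.298      5.822
  C            5.804     -5.804
  E            7.102    0.01797
  solve Keq expr → x = -2.902; check Q = 6.4050e-06
Then remove 0.003144 M of X.
Step 2:
                   L          X
  I            7.102    0.01483
  C        -0.003136   0.003136
  E            7.099    0.01797
  solve Keq expr → x = 0.001568; check Q = 6.4050e-06

x = 0.001568 M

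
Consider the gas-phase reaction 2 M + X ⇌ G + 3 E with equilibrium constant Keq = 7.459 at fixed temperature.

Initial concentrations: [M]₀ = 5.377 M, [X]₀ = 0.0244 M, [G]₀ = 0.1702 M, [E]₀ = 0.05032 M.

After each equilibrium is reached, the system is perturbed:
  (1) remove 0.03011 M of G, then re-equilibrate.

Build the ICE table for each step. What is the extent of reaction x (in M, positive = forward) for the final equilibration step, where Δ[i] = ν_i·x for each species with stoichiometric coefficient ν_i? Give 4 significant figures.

Q₀ = 3.0741e-05 vs Keq = 7.459 ⇒ Q<K, forward
Step 1:
                    M           X           G           E
  init          5.377      0.0244      0.1702     0.05032
  Δ           -0.0488     -0.0244      0.0244     0.07319
  eq            5.328  1.7316e-06      0.1946      0.1235
  solve Keq expr → x = 0.0244; check Q = 7.459
Then remove 0.03011 M of G.
Step 2:
                    M           X           G           E
  init          5.328  1.7316e-06      0.1645      0.1235
  Δ       -5.3580e-07 -2.6790e-07  2.6790e-07  8.0370e-07
  eq            5.328  1.4637e-06      0.1645      0.1235
  solve Keq expr → x = 2.6790e-07; check Q = 7.459

x = 2.6790e-07 M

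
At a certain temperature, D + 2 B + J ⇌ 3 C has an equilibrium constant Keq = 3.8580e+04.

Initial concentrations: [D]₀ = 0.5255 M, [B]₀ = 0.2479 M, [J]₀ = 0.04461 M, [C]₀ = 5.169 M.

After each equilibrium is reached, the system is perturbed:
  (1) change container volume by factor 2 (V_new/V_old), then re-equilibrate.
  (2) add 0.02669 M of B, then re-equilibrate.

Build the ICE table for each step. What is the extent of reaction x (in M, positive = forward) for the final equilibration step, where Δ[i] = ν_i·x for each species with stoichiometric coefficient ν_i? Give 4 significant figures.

Q₀ = 9.5865e+04 vs Keq = 3.8580e+04 ⇒ Q>K, reverse
Step 1:
                  D         B         J         C
  Initial    0.5255    0.2479   0.04461     5.169
  Change    0.02524   0.05048   0.02524  -0.07572
  Equil      0.5507    0.2984   0.06985     5.093
  solve Keq expr → x = -0.02524; check Q = 3.8580e+04
Then change container volume by factor 2 (V_new/V_old).
Step 2:
                  D         B         J         C
  Initial    0.2754    0.1492   0.03492     2.547
  Change    0.01227   0.02455   0.01227  -0.03682
  Equil      0.2876    0.1737    0.0472      2.51
  solve Keq expr → x = -0.01227; check Q = 3.8580e+04
Then add 0.02669 M of B.
Step 3:
                  D         B         J         C
  Initial    0.2876    0.2004    0.0472      2.51
  Change  -0.005692  -0.01138 -0.005692   0.01708
  Equil       0.282     0.189   0.04151     2.527
  solve Keq expr → x = 0.005692; check Q = 3.8580e+04

x = 0.005692 M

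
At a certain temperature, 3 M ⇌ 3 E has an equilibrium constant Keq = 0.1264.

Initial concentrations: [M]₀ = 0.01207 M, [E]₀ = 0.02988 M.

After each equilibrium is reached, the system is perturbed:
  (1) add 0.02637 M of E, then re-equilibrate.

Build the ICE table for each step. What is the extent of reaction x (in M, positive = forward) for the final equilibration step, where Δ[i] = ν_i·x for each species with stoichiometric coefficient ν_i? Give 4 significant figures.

Q₀ = 15.17 vs Keq = 0.1264 ⇒ Q>K, reverse
Step 1:
                  M         E
  init      0.01207   0.02988
  Δ         0.01586  -0.01586
  eq        0.02793   0.01402
  solve Keq expr → x = -0.005287; check Q = 0.1264
Then add 0.02637 M of E.
Step 2:
                  M         E
  init      0.02793   0.04039
  Δ         0.01756  -0.01756
  eq        0.04549   0.02283
  solve Keq expr → x = -0.005853; check Q = 0.1264

x = -0.005853 M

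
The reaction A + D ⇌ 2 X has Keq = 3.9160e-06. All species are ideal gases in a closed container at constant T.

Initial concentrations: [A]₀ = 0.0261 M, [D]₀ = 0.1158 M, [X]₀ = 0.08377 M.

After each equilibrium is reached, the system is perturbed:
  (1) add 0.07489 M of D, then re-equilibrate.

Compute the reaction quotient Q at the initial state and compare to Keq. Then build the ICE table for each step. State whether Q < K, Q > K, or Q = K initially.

Q₀ = 2.322 vs Keq = 3.9160e-06 ⇒ Q>K, reverse
Step 1:
                   A          D          X
  I           0.0261     0.1158    0.08377
  C          0.04178    0.04178   -0.08357
  E          0.06788     0.1576 2.0467e-04
  solve Keq expr → x = -0.04178; check Q = 3.9160e-06
Then add 0.07489 M of D.
Step 2:
                   A          D          X
  I          0.06788     0.2325 2.0467e-04
  C       -2.1935e-05 -2.1935e-05 4.3869e-05
  E          0.06786     0.2325 2.4854e-04
  solve Keq expr → x = 2.1935e-05; check Q = 3.9160e-06

Q₀ = 2.322; Q > K (proceeds reverse)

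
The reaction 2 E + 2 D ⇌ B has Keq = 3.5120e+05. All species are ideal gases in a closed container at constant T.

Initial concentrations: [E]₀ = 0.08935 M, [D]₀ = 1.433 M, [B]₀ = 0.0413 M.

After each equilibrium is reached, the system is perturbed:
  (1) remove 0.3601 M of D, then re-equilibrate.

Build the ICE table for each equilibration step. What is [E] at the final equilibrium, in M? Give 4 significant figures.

Q₀ = 2.519 vs Keq = 3.5120e+05 ⇒ Q<K, forward
Step 1:
                   E          D          B
  I          0.08935      1.433     0.0413
  C         -0.08898   -0.08898    0.04449
  E       3.6774e-04      1.344    0.08579
  solve Keq expr → x = 0.04449; check Q = 3.5120e+05
Then remove 0.3601 M of D.
Step 2:
                   E          D          B
  I       3.6774e-04     0.9839    0.08579
  C       1.3432e-04 1.3432e-04 -6.7161e-05
  E       5.0206e-04     0.9841    0.08572
  solve Keq expr → x = -6.7161e-05; check Q = 3.5120e+05

[E]_eq = 5.0206e-04 M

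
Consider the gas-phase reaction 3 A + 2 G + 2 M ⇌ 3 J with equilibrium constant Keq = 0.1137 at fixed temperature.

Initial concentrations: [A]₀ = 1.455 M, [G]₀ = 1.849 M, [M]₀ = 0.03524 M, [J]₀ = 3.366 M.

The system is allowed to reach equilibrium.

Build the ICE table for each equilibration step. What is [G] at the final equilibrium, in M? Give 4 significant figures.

[G]_eq = 2.645 M

Q₀ = 2916 vs Keq = 0.1137 ⇒ Q>K, reverse
Step 1:
                    A           G           M           J
  Initial       1.455       1.849     0.03524       3.366
  Change        1.195      0.7964      0.7964      -1.195
  Equil          2.65       2.645      0.8317       2.171
  solve Keq expr → x = -0.3982; check Q = 0.1137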